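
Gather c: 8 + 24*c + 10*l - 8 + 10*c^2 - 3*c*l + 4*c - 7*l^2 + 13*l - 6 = 10*c^2 + c*(28 - 3*l) - 7*l^2 + 23*l - 6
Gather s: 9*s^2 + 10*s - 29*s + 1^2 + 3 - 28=9*s^2 - 19*s - 24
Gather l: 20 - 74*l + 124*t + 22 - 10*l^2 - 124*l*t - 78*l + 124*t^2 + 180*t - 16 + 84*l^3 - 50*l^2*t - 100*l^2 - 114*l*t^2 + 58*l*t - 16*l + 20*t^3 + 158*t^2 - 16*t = 84*l^3 + l^2*(-50*t - 110) + l*(-114*t^2 - 66*t - 168) + 20*t^3 + 282*t^2 + 288*t + 26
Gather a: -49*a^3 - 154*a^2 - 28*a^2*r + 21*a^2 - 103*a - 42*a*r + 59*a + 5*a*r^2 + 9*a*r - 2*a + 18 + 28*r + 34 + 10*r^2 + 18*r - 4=-49*a^3 + a^2*(-28*r - 133) + a*(5*r^2 - 33*r - 46) + 10*r^2 + 46*r + 48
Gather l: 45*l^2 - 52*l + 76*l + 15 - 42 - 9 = 45*l^2 + 24*l - 36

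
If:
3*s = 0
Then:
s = 0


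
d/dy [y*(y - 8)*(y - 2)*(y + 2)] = 4*y^3 - 24*y^2 - 8*y + 32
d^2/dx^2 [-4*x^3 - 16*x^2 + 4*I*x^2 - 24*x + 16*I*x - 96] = -24*x - 32 + 8*I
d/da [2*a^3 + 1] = 6*a^2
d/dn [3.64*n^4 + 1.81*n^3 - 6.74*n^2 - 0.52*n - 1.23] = 14.56*n^3 + 5.43*n^2 - 13.48*n - 0.52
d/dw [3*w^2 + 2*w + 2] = 6*w + 2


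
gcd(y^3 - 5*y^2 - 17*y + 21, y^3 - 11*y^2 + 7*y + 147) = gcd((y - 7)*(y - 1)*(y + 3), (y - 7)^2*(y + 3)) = y^2 - 4*y - 21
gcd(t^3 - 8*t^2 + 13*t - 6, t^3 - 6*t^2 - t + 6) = t^2 - 7*t + 6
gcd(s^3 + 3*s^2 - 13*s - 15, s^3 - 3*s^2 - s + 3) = s^2 - 2*s - 3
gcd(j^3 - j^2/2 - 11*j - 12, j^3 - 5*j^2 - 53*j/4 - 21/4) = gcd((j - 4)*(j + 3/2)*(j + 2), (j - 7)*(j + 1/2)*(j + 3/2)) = j + 3/2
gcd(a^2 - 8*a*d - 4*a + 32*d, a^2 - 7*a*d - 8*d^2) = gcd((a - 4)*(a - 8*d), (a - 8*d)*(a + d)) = a - 8*d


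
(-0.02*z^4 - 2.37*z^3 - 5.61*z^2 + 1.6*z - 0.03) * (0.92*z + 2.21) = -0.0184*z^5 - 2.2246*z^4 - 10.3989*z^3 - 10.9261*z^2 + 3.5084*z - 0.0663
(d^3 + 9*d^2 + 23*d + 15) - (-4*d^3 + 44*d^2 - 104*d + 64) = 5*d^3 - 35*d^2 + 127*d - 49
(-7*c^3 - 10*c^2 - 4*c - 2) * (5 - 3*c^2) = 21*c^5 + 30*c^4 - 23*c^3 - 44*c^2 - 20*c - 10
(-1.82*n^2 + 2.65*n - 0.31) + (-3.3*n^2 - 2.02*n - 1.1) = -5.12*n^2 + 0.63*n - 1.41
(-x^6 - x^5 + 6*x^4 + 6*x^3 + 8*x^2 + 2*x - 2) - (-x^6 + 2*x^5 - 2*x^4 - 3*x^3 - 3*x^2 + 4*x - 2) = -3*x^5 + 8*x^4 + 9*x^3 + 11*x^2 - 2*x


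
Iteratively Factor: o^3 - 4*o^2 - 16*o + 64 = (o - 4)*(o^2 - 16) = (o - 4)^2*(o + 4)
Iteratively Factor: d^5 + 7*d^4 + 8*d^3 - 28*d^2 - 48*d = (d + 3)*(d^4 + 4*d^3 - 4*d^2 - 16*d) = (d - 2)*(d + 3)*(d^3 + 6*d^2 + 8*d) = (d - 2)*(d + 3)*(d + 4)*(d^2 + 2*d) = d*(d - 2)*(d + 3)*(d + 4)*(d + 2)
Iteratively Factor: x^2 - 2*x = (x - 2)*(x)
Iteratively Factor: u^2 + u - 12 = (u - 3)*(u + 4)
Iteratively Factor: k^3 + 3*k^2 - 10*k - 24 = (k + 2)*(k^2 + k - 12) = (k - 3)*(k + 2)*(k + 4)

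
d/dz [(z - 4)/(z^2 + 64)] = (z^2 - 2*z*(z - 4) + 64)/(z^2 + 64)^2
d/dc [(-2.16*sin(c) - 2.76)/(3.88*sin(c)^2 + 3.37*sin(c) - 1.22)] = (8.3808*sin(c)^2 + 21.4176*sin(c) + 11.9364)*cos(c)/(15.0544*sin(c)^4 + 26.1512*sin(c)^3 + 1.8897*sin(c)^2 - 8.2228*sin(c) + 1.4884)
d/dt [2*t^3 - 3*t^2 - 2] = 6*t*(t - 1)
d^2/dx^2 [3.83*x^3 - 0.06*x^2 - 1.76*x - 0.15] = 22.98*x - 0.12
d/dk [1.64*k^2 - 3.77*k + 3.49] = 3.28*k - 3.77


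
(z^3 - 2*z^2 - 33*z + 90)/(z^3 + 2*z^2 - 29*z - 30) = (z - 3)/(z + 1)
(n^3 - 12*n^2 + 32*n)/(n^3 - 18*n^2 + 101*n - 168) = n*(n - 4)/(n^2 - 10*n + 21)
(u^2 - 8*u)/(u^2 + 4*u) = (u - 8)/(u + 4)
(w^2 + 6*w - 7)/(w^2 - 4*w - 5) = (-w^2 - 6*w + 7)/(-w^2 + 4*w + 5)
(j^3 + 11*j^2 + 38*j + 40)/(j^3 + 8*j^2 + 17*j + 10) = (j + 4)/(j + 1)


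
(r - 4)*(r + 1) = r^2 - 3*r - 4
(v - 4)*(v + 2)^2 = v^3 - 12*v - 16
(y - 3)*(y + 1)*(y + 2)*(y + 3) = y^4 + 3*y^3 - 7*y^2 - 27*y - 18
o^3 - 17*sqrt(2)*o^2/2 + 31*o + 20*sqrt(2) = (o - 5*sqrt(2))*(o - 4*sqrt(2))*(o + sqrt(2)/2)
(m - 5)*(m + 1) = m^2 - 4*m - 5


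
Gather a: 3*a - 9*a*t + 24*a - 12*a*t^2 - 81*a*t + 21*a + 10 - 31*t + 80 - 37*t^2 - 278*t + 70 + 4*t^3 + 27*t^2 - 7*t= a*(-12*t^2 - 90*t + 48) + 4*t^3 - 10*t^2 - 316*t + 160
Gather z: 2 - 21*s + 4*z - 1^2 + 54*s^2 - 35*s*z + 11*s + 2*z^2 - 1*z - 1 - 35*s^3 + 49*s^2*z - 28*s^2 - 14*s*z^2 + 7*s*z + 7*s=-35*s^3 + 26*s^2 - 3*s + z^2*(2 - 14*s) + z*(49*s^2 - 28*s + 3)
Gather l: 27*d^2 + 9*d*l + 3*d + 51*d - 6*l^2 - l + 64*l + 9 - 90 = 27*d^2 + 54*d - 6*l^2 + l*(9*d + 63) - 81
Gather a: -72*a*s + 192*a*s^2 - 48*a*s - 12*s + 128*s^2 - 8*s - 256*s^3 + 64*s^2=a*(192*s^2 - 120*s) - 256*s^3 + 192*s^2 - 20*s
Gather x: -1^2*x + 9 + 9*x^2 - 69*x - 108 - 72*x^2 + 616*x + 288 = -63*x^2 + 546*x + 189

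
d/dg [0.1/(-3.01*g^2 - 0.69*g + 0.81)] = (0.602*g + 0.069)/(3.01*g^2 + 0.69*g - 0.81)^2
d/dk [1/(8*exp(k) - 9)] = -8*exp(k)/(8*exp(k) - 9)^2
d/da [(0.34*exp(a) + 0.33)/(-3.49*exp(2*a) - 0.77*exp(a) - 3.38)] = (1.1866*exp(2*a) + 2.3034*exp(a) - 0.8951)*exp(a)/(12.1801*exp(4*a) + 5.3746*exp(3*a) + 24.1853*exp(2*a) + 5.2052*exp(a) + 11.4244)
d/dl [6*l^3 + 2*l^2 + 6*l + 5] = 18*l^2 + 4*l + 6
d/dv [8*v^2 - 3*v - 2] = 16*v - 3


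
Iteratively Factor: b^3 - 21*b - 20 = (b - 5)*(b^2 + 5*b + 4) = (b - 5)*(b + 1)*(b + 4)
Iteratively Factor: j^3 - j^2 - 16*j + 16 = (j - 4)*(j^2 + 3*j - 4) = (j - 4)*(j + 4)*(j - 1)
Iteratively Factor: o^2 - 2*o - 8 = (o - 4)*(o + 2)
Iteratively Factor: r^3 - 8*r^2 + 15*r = (r - 3)*(r^2 - 5*r) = (r - 5)*(r - 3)*(r)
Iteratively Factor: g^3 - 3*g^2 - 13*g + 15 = (g - 1)*(g^2 - 2*g - 15) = (g - 1)*(g + 3)*(g - 5)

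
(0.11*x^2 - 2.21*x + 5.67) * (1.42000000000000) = 0.1562*x^2 - 3.1382*x + 8.0514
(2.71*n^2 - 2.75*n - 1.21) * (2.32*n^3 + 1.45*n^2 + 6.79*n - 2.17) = 6.2872*n^5 - 2.4505*n^4 + 11.6062*n^3 - 26.3077*n^2 - 2.2484*n + 2.6257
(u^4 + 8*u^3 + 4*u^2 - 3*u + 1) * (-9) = -9*u^4 - 72*u^3 - 36*u^2 + 27*u - 9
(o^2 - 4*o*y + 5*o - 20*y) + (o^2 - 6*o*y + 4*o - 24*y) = 2*o^2 - 10*o*y + 9*o - 44*y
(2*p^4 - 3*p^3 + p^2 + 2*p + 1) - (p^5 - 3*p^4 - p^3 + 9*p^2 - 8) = -p^5 + 5*p^4 - 2*p^3 - 8*p^2 + 2*p + 9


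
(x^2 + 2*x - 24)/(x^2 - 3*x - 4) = (x + 6)/(x + 1)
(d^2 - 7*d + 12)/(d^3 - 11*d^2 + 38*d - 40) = (d - 3)/(d^2 - 7*d + 10)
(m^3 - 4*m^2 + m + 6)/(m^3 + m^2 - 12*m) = (m^2 - m - 2)/(m*(m + 4))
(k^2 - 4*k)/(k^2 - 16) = k/(k + 4)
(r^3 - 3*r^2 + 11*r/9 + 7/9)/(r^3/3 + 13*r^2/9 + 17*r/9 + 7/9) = (9*r^3 - 27*r^2 + 11*r + 7)/(3*r^3 + 13*r^2 + 17*r + 7)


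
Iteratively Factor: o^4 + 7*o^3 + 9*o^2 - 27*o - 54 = (o - 2)*(o^3 + 9*o^2 + 27*o + 27) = (o - 2)*(o + 3)*(o^2 + 6*o + 9) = (o - 2)*(o + 3)^2*(o + 3)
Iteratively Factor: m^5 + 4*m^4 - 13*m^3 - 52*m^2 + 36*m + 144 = (m + 4)*(m^4 - 13*m^2 + 36) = (m + 2)*(m + 4)*(m^3 - 2*m^2 - 9*m + 18) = (m - 3)*(m + 2)*(m + 4)*(m^2 + m - 6) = (m - 3)*(m - 2)*(m + 2)*(m + 4)*(m + 3)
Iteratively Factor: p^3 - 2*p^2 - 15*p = (p)*(p^2 - 2*p - 15) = p*(p - 5)*(p + 3)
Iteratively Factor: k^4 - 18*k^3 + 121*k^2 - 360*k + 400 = (k - 4)*(k^3 - 14*k^2 + 65*k - 100) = (k - 5)*(k - 4)*(k^2 - 9*k + 20) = (k - 5)^2*(k - 4)*(k - 4)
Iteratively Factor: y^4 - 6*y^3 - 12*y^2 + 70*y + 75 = (y - 5)*(y^3 - y^2 - 17*y - 15) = (y - 5)*(y + 3)*(y^2 - 4*y - 5) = (y - 5)^2*(y + 3)*(y + 1)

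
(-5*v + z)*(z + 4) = -5*v*z - 20*v + z^2 + 4*z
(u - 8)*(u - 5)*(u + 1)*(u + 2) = u^4 - 10*u^3 + 3*u^2 + 94*u + 80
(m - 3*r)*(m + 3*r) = m^2 - 9*r^2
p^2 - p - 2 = (p - 2)*(p + 1)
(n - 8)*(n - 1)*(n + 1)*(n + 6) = n^4 - 2*n^3 - 49*n^2 + 2*n + 48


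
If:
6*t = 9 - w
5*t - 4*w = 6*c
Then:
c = 5/4 - 29*w/36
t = 3/2 - w/6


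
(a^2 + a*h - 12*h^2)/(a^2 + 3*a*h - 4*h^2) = (a - 3*h)/(a - h)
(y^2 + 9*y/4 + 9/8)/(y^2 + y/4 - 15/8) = (4*y + 3)/(4*y - 5)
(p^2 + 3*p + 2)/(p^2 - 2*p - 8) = (p + 1)/(p - 4)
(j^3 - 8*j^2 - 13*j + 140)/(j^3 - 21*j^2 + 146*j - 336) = (j^2 - j - 20)/(j^2 - 14*j + 48)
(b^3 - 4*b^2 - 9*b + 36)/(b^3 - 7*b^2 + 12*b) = (b + 3)/b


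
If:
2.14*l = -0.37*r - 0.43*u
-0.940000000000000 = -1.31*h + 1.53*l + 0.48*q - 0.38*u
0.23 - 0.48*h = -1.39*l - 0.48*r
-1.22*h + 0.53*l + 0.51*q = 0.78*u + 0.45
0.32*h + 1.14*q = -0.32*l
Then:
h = 3.70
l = 1.43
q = -1.44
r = -0.93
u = -6.33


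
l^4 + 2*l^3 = l^3*(l + 2)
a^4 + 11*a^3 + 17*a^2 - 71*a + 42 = (a - 1)^2*(a + 6)*(a + 7)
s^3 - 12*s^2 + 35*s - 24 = (s - 8)*(s - 3)*(s - 1)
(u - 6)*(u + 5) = u^2 - u - 30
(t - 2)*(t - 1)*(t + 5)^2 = t^4 + 7*t^3 - 3*t^2 - 55*t + 50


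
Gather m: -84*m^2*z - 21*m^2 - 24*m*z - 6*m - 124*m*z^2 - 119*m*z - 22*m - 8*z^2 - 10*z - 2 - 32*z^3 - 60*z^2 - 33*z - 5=m^2*(-84*z - 21) + m*(-124*z^2 - 143*z - 28) - 32*z^3 - 68*z^2 - 43*z - 7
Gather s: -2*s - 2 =-2*s - 2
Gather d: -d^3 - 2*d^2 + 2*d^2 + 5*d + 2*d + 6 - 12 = -d^3 + 7*d - 6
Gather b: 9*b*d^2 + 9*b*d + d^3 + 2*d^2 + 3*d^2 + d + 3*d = b*(9*d^2 + 9*d) + d^3 + 5*d^2 + 4*d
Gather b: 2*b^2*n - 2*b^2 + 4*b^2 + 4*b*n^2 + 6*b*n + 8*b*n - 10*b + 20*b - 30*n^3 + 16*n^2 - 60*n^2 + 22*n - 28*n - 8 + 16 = b^2*(2*n + 2) + b*(4*n^2 + 14*n + 10) - 30*n^3 - 44*n^2 - 6*n + 8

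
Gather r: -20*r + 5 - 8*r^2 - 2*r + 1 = -8*r^2 - 22*r + 6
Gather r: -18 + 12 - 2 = -8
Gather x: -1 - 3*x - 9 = -3*x - 10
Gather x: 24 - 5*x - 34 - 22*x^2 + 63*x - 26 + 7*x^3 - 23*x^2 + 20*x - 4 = 7*x^3 - 45*x^2 + 78*x - 40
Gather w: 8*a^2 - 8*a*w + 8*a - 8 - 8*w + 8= 8*a^2 + 8*a + w*(-8*a - 8)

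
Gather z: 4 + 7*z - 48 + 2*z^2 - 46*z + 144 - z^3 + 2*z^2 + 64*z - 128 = -z^3 + 4*z^2 + 25*z - 28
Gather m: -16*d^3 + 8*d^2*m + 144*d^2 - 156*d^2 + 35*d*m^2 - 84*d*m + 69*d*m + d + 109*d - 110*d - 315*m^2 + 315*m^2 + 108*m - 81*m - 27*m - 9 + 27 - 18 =-16*d^3 - 12*d^2 + 35*d*m^2 + m*(8*d^2 - 15*d)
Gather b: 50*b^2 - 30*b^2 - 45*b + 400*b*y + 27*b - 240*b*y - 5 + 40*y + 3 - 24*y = 20*b^2 + b*(160*y - 18) + 16*y - 2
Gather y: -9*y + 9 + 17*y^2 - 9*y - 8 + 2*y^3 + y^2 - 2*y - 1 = 2*y^3 + 18*y^2 - 20*y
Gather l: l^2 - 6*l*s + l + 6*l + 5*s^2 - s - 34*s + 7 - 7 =l^2 + l*(7 - 6*s) + 5*s^2 - 35*s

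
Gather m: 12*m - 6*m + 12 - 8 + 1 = 6*m + 5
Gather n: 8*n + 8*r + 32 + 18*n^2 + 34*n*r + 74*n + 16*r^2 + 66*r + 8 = 18*n^2 + n*(34*r + 82) + 16*r^2 + 74*r + 40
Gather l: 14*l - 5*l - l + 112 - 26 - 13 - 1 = 8*l + 72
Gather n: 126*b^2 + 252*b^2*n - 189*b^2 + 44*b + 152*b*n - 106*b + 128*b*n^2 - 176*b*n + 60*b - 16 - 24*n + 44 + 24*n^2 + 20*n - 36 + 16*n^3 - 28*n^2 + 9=-63*b^2 - 2*b + 16*n^3 + n^2*(128*b - 4) + n*(252*b^2 - 24*b - 4) + 1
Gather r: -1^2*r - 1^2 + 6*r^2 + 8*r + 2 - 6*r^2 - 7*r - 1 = 0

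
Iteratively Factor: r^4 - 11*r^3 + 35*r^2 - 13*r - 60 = (r - 3)*(r^3 - 8*r^2 + 11*r + 20) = (r - 3)*(r + 1)*(r^2 - 9*r + 20) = (r - 5)*(r - 3)*(r + 1)*(r - 4)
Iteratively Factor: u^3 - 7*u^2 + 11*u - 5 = (u - 1)*(u^2 - 6*u + 5) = (u - 1)^2*(u - 5)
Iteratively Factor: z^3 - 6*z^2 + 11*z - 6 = (z - 1)*(z^2 - 5*z + 6) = (z - 2)*(z - 1)*(z - 3)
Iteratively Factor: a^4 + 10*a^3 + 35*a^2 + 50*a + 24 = (a + 1)*(a^3 + 9*a^2 + 26*a + 24) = (a + 1)*(a + 4)*(a^2 + 5*a + 6) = (a + 1)*(a + 3)*(a + 4)*(a + 2)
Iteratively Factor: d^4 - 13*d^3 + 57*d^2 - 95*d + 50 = (d - 5)*(d^3 - 8*d^2 + 17*d - 10) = (d - 5)*(d - 1)*(d^2 - 7*d + 10) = (d - 5)^2*(d - 1)*(d - 2)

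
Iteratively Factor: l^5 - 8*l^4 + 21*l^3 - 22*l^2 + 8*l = (l - 1)*(l^4 - 7*l^3 + 14*l^2 - 8*l) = l*(l - 1)*(l^3 - 7*l^2 + 14*l - 8) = l*(l - 4)*(l - 1)*(l^2 - 3*l + 2) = l*(l - 4)*(l - 2)*(l - 1)*(l - 1)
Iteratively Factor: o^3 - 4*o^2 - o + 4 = (o + 1)*(o^2 - 5*o + 4) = (o - 1)*(o + 1)*(o - 4)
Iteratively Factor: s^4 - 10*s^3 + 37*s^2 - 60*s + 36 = (s - 3)*(s^3 - 7*s^2 + 16*s - 12) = (s - 3)^2*(s^2 - 4*s + 4) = (s - 3)^2*(s - 2)*(s - 2)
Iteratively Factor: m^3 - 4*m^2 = (m)*(m^2 - 4*m) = m^2*(m - 4)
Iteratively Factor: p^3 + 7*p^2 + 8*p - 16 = (p + 4)*(p^2 + 3*p - 4) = (p + 4)^2*(p - 1)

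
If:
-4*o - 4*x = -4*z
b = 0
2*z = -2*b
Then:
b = 0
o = -x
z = 0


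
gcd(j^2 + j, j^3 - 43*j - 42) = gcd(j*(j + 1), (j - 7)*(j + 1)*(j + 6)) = j + 1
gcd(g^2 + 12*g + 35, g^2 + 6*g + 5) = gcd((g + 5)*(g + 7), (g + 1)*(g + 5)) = g + 5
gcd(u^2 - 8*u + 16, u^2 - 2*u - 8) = u - 4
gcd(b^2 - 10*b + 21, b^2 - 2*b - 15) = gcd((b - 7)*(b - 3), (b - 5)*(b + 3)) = 1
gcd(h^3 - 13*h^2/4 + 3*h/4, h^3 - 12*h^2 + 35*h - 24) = h - 3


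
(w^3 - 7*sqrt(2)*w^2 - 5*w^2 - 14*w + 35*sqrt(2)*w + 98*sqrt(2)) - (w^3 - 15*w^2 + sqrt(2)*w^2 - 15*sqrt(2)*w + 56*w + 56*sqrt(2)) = -8*sqrt(2)*w^2 + 10*w^2 - 70*w + 50*sqrt(2)*w + 42*sqrt(2)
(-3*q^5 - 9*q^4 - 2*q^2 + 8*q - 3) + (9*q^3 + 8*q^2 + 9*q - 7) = -3*q^5 - 9*q^4 + 9*q^3 + 6*q^2 + 17*q - 10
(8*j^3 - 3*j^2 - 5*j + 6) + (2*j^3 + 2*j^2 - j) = 10*j^3 - j^2 - 6*j + 6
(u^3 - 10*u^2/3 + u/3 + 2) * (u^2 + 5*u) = u^5 + 5*u^4/3 - 49*u^3/3 + 11*u^2/3 + 10*u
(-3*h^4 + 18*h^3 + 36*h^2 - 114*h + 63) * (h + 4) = -3*h^5 + 6*h^4 + 108*h^3 + 30*h^2 - 393*h + 252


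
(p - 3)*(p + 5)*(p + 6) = p^3 + 8*p^2 - 3*p - 90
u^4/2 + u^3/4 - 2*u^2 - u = u*(u/2 + 1)*(u - 2)*(u + 1/2)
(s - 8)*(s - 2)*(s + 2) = s^3 - 8*s^2 - 4*s + 32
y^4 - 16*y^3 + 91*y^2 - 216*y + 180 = (y - 6)*(y - 5)*(y - 3)*(y - 2)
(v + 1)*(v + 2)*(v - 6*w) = v^3 - 6*v^2*w + 3*v^2 - 18*v*w + 2*v - 12*w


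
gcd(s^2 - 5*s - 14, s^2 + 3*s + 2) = s + 2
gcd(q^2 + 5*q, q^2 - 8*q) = q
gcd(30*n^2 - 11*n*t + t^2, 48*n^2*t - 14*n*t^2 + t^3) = -6*n + t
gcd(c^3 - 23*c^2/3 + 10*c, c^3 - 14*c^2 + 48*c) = c^2 - 6*c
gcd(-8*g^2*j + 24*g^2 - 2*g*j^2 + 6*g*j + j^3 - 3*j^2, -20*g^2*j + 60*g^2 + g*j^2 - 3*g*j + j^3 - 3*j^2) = 4*g*j - 12*g - j^2 + 3*j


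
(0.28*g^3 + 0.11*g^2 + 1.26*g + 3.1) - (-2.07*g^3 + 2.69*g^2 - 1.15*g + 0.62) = 2.35*g^3 - 2.58*g^2 + 2.41*g + 2.48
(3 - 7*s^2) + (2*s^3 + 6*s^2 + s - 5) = 2*s^3 - s^2 + s - 2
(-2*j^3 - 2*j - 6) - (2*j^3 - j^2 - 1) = -4*j^3 + j^2 - 2*j - 5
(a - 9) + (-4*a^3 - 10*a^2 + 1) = -4*a^3 - 10*a^2 + a - 8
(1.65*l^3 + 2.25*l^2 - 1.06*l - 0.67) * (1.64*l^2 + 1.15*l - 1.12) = 2.706*l^5 + 5.5875*l^4 - 0.9989*l^3 - 4.8378*l^2 + 0.4167*l + 0.7504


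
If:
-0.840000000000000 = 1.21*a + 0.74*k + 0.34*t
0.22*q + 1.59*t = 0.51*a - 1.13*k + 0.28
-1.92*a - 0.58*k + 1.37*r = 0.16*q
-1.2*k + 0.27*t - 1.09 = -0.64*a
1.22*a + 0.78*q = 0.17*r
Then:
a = -0.32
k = -0.93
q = 0.33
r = -0.80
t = 0.69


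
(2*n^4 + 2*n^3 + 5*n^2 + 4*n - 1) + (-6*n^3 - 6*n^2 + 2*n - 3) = 2*n^4 - 4*n^3 - n^2 + 6*n - 4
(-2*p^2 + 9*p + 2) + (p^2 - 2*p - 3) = -p^2 + 7*p - 1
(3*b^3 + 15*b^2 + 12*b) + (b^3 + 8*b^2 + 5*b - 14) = 4*b^3 + 23*b^2 + 17*b - 14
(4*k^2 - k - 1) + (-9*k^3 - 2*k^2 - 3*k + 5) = -9*k^3 + 2*k^2 - 4*k + 4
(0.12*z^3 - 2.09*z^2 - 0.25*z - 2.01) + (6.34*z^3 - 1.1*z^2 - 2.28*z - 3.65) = 6.46*z^3 - 3.19*z^2 - 2.53*z - 5.66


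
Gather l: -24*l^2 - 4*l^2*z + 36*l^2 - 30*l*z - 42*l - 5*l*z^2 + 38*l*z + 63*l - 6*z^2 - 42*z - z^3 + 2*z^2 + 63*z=l^2*(12 - 4*z) + l*(-5*z^2 + 8*z + 21) - z^3 - 4*z^2 + 21*z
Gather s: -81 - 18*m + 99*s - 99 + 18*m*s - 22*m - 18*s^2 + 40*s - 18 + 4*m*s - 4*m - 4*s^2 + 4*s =-44*m - 22*s^2 + s*(22*m + 143) - 198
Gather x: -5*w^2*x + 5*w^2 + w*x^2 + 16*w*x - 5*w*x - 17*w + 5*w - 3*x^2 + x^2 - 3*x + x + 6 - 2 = 5*w^2 - 12*w + x^2*(w - 2) + x*(-5*w^2 + 11*w - 2) + 4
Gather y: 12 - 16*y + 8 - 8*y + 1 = 21 - 24*y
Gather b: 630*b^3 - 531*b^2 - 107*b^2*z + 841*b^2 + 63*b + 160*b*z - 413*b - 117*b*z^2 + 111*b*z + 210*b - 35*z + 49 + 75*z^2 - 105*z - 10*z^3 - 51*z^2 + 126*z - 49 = 630*b^3 + b^2*(310 - 107*z) + b*(-117*z^2 + 271*z - 140) - 10*z^3 + 24*z^2 - 14*z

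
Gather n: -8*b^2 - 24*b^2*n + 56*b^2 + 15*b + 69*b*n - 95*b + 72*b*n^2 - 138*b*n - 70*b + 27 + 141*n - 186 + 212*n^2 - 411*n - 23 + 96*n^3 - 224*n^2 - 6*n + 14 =48*b^2 - 150*b + 96*n^3 + n^2*(72*b - 12) + n*(-24*b^2 - 69*b - 276) - 168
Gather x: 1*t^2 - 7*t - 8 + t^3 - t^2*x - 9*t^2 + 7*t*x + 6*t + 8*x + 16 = t^3 - 8*t^2 - t + x*(-t^2 + 7*t + 8) + 8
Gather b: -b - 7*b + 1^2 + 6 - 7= -8*b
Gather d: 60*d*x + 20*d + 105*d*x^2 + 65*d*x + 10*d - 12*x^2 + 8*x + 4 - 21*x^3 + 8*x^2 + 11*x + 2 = d*(105*x^2 + 125*x + 30) - 21*x^3 - 4*x^2 + 19*x + 6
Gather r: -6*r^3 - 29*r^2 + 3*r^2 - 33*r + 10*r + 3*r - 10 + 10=-6*r^3 - 26*r^2 - 20*r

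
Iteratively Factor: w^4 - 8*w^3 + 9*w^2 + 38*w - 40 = (w + 2)*(w^3 - 10*w^2 + 29*w - 20) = (w - 4)*(w + 2)*(w^2 - 6*w + 5) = (w - 4)*(w - 1)*(w + 2)*(w - 5)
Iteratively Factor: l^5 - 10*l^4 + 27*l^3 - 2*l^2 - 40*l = (l - 5)*(l^4 - 5*l^3 + 2*l^2 + 8*l) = (l - 5)*(l + 1)*(l^3 - 6*l^2 + 8*l) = (l - 5)*(l - 4)*(l + 1)*(l^2 - 2*l) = (l - 5)*(l - 4)*(l - 2)*(l + 1)*(l)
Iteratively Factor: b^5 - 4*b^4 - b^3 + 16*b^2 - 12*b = (b - 2)*(b^4 - 2*b^3 - 5*b^2 + 6*b) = (b - 3)*(b - 2)*(b^3 + b^2 - 2*b) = (b - 3)*(b - 2)*(b + 2)*(b^2 - b) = b*(b - 3)*(b - 2)*(b + 2)*(b - 1)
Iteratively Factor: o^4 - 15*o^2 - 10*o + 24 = (o - 1)*(o^3 + o^2 - 14*o - 24) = (o - 4)*(o - 1)*(o^2 + 5*o + 6) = (o - 4)*(o - 1)*(o + 3)*(o + 2)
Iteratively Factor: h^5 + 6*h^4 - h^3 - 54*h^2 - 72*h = (h)*(h^4 + 6*h^3 - h^2 - 54*h - 72) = h*(h - 3)*(h^3 + 9*h^2 + 26*h + 24) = h*(h - 3)*(h + 3)*(h^2 + 6*h + 8) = h*(h - 3)*(h + 2)*(h + 3)*(h + 4)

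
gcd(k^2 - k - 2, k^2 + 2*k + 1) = k + 1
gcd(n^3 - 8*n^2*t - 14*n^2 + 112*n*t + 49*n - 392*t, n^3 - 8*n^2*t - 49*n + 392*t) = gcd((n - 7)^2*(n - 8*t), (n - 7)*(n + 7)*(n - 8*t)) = -n^2 + 8*n*t + 7*n - 56*t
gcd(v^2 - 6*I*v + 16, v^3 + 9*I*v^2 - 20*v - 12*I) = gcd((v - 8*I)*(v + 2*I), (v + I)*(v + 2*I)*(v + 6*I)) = v + 2*I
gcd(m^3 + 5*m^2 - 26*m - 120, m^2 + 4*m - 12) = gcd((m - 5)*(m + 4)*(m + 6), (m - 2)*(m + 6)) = m + 6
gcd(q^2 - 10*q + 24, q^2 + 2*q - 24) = q - 4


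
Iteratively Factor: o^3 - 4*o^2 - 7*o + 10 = (o - 1)*(o^2 - 3*o - 10) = (o - 5)*(o - 1)*(o + 2)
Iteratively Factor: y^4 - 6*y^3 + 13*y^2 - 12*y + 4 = (y - 1)*(y^3 - 5*y^2 + 8*y - 4) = (y - 1)^2*(y^2 - 4*y + 4) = (y - 2)*(y - 1)^2*(y - 2)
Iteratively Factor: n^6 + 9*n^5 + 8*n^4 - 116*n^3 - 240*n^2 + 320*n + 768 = (n + 4)*(n^5 + 5*n^4 - 12*n^3 - 68*n^2 + 32*n + 192) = (n + 4)^2*(n^4 + n^3 - 16*n^2 - 4*n + 48) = (n - 2)*(n + 4)^2*(n^3 + 3*n^2 - 10*n - 24) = (n - 3)*(n - 2)*(n + 4)^2*(n^2 + 6*n + 8) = (n - 3)*(n - 2)*(n + 2)*(n + 4)^2*(n + 4)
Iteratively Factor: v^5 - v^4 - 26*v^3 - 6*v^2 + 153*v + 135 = (v - 5)*(v^4 + 4*v^3 - 6*v^2 - 36*v - 27) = (v - 5)*(v + 3)*(v^3 + v^2 - 9*v - 9) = (v - 5)*(v - 3)*(v + 3)*(v^2 + 4*v + 3) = (v - 5)*(v - 3)*(v + 1)*(v + 3)*(v + 3)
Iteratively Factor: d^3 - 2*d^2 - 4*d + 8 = (d + 2)*(d^2 - 4*d + 4) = (d - 2)*(d + 2)*(d - 2)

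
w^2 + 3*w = w*(w + 3)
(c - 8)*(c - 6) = c^2 - 14*c + 48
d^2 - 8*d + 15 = (d - 5)*(d - 3)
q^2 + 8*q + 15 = (q + 3)*(q + 5)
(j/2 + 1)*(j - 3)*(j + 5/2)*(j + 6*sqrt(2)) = j^4/2 + 3*j^3/4 + 3*sqrt(2)*j^3 - 17*j^2/4 + 9*sqrt(2)*j^2/2 - 51*sqrt(2)*j/2 - 15*j/2 - 45*sqrt(2)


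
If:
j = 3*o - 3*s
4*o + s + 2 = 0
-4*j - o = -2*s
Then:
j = -2/23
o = -28/69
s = -26/69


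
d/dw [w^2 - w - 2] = 2*w - 1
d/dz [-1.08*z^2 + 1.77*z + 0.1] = 1.77 - 2.16*z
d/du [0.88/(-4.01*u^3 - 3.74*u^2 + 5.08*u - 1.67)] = (10.5864*u^2 + 6.5824*u - 4.4704)/(4.01*u^3 + 3.74*u^2 - 5.08*u + 1.67)^2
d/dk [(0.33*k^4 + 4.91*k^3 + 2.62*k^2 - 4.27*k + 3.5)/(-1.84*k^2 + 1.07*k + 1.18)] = (-1.2144*k^5 - 7.9751*k^4 + 12.065*k^3 + 12.328*k^2 + 19.0632*k - 8.7836)/(3.3856*k^4 - 3.9376*k^3 - 3.1975*k^2 + 2.5252*k + 1.3924)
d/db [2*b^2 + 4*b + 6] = 4*b + 4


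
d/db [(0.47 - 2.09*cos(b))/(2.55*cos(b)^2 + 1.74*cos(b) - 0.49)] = (-5.3295*cos(b)^2 + 2.397*cos(b) - 0.2063)*sin(b)/(6.5025*cos(b)^4 + 8.874*cos(b)^3 + 0.5286*cos(b)^2 - 1.7052*cos(b) + 0.2401)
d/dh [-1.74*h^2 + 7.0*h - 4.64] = 7.0 - 3.48*h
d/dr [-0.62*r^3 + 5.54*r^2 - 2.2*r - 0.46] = -1.86*r^2 + 11.08*r - 2.2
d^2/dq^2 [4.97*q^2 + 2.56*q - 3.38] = 9.94000000000000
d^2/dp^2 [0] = 0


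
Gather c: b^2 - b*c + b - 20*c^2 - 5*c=b^2 + b - 20*c^2 + c*(-b - 5)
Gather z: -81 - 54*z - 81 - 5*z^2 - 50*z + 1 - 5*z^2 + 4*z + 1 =-10*z^2 - 100*z - 160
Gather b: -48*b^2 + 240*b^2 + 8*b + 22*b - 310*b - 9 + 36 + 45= 192*b^2 - 280*b + 72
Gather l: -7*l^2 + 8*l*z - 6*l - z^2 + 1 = -7*l^2 + l*(8*z - 6) - z^2 + 1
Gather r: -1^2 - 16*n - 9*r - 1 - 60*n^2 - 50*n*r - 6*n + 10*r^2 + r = -60*n^2 - 22*n + 10*r^2 + r*(-50*n - 8) - 2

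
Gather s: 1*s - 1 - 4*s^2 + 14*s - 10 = -4*s^2 + 15*s - 11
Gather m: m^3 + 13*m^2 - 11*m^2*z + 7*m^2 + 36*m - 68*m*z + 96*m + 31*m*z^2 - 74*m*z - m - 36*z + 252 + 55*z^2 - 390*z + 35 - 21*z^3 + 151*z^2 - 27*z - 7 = m^3 + m^2*(20 - 11*z) + m*(31*z^2 - 142*z + 131) - 21*z^3 + 206*z^2 - 453*z + 280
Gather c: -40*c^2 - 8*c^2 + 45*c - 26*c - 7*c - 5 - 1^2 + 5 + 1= -48*c^2 + 12*c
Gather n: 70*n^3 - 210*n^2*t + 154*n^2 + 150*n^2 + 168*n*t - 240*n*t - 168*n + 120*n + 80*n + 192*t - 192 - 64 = 70*n^3 + n^2*(304 - 210*t) + n*(32 - 72*t) + 192*t - 256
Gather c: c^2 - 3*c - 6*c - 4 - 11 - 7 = c^2 - 9*c - 22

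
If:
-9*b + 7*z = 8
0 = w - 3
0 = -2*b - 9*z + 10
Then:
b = -2/95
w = 3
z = 106/95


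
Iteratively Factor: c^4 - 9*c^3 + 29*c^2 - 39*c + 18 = (c - 1)*(c^3 - 8*c^2 + 21*c - 18) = (c - 3)*(c - 1)*(c^2 - 5*c + 6) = (c - 3)*(c - 2)*(c - 1)*(c - 3)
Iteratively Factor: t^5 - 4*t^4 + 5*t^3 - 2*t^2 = (t - 1)*(t^4 - 3*t^3 + 2*t^2) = t*(t - 1)*(t^3 - 3*t^2 + 2*t) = t*(t - 1)^2*(t^2 - 2*t) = t*(t - 2)*(t - 1)^2*(t)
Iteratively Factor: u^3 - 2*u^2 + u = (u)*(u^2 - 2*u + 1) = u*(u - 1)*(u - 1)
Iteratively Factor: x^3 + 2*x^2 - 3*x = (x + 3)*(x^2 - x) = (x - 1)*(x + 3)*(x)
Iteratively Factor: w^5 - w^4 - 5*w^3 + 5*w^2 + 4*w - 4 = (w - 2)*(w^4 + w^3 - 3*w^2 - w + 2) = (w - 2)*(w - 1)*(w^3 + 2*w^2 - w - 2) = (w - 2)*(w - 1)^2*(w^2 + 3*w + 2) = (w - 2)*(w - 1)^2*(w + 2)*(w + 1)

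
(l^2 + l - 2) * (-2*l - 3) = -2*l^3 - 5*l^2 + l + 6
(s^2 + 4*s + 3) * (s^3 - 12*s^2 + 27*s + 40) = s^5 - 8*s^4 - 18*s^3 + 112*s^2 + 241*s + 120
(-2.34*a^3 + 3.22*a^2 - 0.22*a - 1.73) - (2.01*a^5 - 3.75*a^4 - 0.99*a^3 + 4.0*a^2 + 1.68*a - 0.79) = -2.01*a^5 + 3.75*a^4 - 1.35*a^3 - 0.78*a^2 - 1.9*a - 0.94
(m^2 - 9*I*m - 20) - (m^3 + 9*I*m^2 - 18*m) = -m^3 + m^2 - 9*I*m^2 + 18*m - 9*I*m - 20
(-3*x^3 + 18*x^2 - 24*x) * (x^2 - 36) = -3*x^5 + 18*x^4 + 84*x^3 - 648*x^2 + 864*x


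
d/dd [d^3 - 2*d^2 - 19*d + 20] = 3*d^2 - 4*d - 19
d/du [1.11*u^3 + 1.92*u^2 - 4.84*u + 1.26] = 3.33*u^2 + 3.84*u - 4.84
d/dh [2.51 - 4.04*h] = -4.04000000000000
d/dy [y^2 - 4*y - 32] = 2*y - 4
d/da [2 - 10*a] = -10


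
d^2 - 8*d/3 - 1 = (d - 3)*(d + 1/3)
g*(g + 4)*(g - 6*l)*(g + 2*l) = g^4 - 4*g^3*l + 4*g^3 - 12*g^2*l^2 - 16*g^2*l - 48*g*l^2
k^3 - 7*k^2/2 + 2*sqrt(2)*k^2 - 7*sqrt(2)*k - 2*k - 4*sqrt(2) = (k - 4)*(k + 1/2)*(k + 2*sqrt(2))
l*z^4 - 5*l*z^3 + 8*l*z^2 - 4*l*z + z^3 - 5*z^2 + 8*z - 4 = (z - 2)^2*(z - 1)*(l*z + 1)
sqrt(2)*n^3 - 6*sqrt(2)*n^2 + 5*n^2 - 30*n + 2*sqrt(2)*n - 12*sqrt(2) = (n - 6)*(n + 2*sqrt(2))*(sqrt(2)*n + 1)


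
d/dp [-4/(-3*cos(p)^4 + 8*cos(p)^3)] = 48*(cos(p) - 2)*sin(p)/((3*cos(p) - 8)^2*cos(p)^4)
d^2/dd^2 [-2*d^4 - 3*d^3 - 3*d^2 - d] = -24*d^2 - 18*d - 6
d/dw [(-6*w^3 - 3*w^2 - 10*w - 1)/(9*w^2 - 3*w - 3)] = (-6*w^4 + 4*w^3 + 17*w^2 + 4*w + 3)/(9*w^4 - 6*w^3 - 5*w^2 + 2*w + 1)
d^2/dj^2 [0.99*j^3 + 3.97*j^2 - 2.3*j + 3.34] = 5.94*j + 7.94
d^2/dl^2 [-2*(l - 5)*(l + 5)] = -4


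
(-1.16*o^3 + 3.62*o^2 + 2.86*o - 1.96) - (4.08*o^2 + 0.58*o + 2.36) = -1.16*o^3 - 0.46*o^2 + 2.28*o - 4.32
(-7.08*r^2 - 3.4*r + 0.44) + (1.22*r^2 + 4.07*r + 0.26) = -5.86*r^2 + 0.67*r + 0.7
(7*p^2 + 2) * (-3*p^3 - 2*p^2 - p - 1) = -21*p^5 - 14*p^4 - 13*p^3 - 11*p^2 - 2*p - 2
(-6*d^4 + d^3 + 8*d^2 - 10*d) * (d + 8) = -6*d^5 - 47*d^4 + 16*d^3 + 54*d^2 - 80*d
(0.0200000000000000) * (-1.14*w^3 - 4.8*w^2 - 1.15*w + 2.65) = -0.0228*w^3 - 0.096*w^2 - 0.023*w + 0.053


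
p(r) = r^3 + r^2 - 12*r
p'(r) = 3*r^2 + 2*r - 12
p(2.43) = -8.91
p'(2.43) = 10.57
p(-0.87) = 10.54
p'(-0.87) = -11.47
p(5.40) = 121.82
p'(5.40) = 86.28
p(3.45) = 11.57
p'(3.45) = 30.61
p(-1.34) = 15.47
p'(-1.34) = -9.29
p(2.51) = -8.01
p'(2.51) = 11.92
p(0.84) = -8.78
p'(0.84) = -8.20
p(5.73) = 152.21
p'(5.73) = 97.96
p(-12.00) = -1440.00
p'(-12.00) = 396.00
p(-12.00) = -1440.00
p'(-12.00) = 396.00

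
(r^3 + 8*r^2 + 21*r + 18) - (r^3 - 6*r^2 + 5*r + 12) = 14*r^2 + 16*r + 6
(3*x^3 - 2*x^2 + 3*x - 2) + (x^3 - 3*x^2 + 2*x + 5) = 4*x^3 - 5*x^2 + 5*x + 3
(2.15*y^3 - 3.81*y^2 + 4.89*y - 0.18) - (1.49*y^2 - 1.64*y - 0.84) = 2.15*y^3 - 5.3*y^2 + 6.53*y + 0.66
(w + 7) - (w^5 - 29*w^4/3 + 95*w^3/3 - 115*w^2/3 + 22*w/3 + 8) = -w^5 + 29*w^4/3 - 95*w^3/3 + 115*w^2/3 - 19*w/3 - 1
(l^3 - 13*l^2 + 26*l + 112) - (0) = l^3 - 13*l^2 + 26*l + 112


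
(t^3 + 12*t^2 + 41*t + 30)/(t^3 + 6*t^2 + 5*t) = (t + 6)/t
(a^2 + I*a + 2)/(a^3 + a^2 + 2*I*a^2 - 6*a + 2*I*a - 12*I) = (a - I)/(a^2 + a - 6)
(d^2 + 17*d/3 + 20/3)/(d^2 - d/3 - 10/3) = (d + 4)/(d - 2)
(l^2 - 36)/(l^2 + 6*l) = (l - 6)/l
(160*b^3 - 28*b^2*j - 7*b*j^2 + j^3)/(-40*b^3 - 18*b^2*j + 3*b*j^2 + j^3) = (-8*b + j)/(2*b + j)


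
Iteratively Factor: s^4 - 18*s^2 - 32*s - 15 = (s - 5)*(s^3 + 5*s^2 + 7*s + 3) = (s - 5)*(s + 3)*(s^2 + 2*s + 1) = (s - 5)*(s + 1)*(s + 3)*(s + 1)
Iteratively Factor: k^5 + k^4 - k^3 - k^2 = (k + 1)*(k^4 - k^2) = (k - 1)*(k + 1)*(k^3 + k^2) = k*(k - 1)*(k + 1)*(k^2 + k) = k*(k - 1)*(k + 1)^2*(k)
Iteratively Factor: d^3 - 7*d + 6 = (d - 2)*(d^2 + 2*d - 3) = (d - 2)*(d - 1)*(d + 3)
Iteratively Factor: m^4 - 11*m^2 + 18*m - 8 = (m - 2)*(m^3 + 2*m^2 - 7*m + 4) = (m - 2)*(m - 1)*(m^2 + 3*m - 4) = (m - 2)*(m - 1)^2*(m + 4)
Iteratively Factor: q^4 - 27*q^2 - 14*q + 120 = (q + 3)*(q^3 - 3*q^2 - 18*q + 40) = (q - 2)*(q + 3)*(q^2 - q - 20) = (q - 5)*(q - 2)*(q + 3)*(q + 4)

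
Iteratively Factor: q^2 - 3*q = (q - 3)*(q)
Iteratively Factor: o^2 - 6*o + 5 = (o - 1)*(o - 5)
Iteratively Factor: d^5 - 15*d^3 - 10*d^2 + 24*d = (d)*(d^4 - 15*d^2 - 10*d + 24) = d*(d + 3)*(d^3 - 3*d^2 - 6*d + 8) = d*(d + 2)*(d + 3)*(d^2 - 5*d + 4) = d*(d - 4)*(d + 2)*(d + 3)*(d - 1)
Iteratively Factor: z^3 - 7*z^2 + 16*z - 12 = (z - 3)*(z^2 - 4*z + 4) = (z - 3)*(z - 2)*(z - 2)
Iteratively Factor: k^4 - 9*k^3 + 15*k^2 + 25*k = (k - 5)*(k^3 - 4*k^2 - 5*k) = (k - 5)*(k + 1)*(k^2 - 5*k) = k*(k - 5)*(k + 1)*(k - 5)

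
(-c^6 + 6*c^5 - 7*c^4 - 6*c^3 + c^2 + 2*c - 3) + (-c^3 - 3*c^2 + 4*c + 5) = -c^6 + 6*c^5 - 7*c^4 - 7*c^3 - 2*c^2 + 6*c + 2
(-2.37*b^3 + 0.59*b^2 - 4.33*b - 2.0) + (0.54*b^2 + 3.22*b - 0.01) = -2.37*b^3 + 1.13*b^2 - 1.11*b - 2.01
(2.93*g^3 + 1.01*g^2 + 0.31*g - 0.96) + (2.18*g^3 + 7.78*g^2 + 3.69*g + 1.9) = 5.11*g^3 + 8.79*g^2 + 4.0*g + 0.94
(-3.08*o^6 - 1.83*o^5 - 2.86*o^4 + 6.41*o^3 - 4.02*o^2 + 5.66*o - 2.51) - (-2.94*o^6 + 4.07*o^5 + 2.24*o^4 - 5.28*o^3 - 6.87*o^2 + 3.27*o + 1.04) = -0.14*o^6 - 5.9*o^5 - 5.1*o^4 + 11.69*o^3 + 2.85*o^2 + 2.39*o - 3.55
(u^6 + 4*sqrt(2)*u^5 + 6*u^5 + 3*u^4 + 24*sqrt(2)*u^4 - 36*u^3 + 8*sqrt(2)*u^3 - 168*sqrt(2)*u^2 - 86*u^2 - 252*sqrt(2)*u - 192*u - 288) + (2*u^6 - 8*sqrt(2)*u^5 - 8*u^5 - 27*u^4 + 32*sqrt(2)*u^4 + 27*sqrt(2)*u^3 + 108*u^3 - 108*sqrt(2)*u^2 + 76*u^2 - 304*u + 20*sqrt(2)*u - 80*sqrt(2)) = 3*u^6 - 4*sqrt(2)*u^5 - 2*u^5 - 24*u^4 + 56*sqrt(2)*u^4 + 35*sqrt(2)*u^3 + 72*u^3 - 276*sqrt(2)*u^2 - 10*u^2 - 496*u - 232*sqrt(2)*u - 288 - 80*sqrt(2)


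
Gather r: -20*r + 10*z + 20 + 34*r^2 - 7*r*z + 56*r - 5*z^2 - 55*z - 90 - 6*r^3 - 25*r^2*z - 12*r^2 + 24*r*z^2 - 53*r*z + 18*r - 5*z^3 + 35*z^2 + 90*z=-6*r^3 + r^2*(22 - 25*z) + r*(24*z^2 - 60*z + 54) - 5*z^3 + 30*z^2 + 45*z - 70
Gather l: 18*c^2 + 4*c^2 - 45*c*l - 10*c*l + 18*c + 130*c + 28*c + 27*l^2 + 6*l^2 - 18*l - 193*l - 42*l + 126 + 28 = 22*c^2 + 176*c + 33*l^2 + l*(-55*c - 253) + 154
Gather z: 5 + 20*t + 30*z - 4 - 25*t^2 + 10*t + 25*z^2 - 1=-25*t^2 + 30*t + 25*z^2 + 30*z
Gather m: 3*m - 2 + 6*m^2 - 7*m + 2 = 6*m^2 - 4*m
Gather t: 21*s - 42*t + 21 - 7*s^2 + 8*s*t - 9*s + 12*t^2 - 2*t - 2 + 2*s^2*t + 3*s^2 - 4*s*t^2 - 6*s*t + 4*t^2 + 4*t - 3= -4*s^2 + 12*s + t^2*(16 - 4*s) + t*(2*s^2 + 2*s - 40) + 16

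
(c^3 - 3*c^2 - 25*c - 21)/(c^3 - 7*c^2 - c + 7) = (c + 3)/(c - 1)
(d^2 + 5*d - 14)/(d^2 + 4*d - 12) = (d + 7)/(d + 6)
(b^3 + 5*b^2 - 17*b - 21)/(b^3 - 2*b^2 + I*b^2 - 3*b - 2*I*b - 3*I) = (b + 7)/(b + I)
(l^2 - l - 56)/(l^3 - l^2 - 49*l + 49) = (l - 8)/(l^2 - 8*l + 7)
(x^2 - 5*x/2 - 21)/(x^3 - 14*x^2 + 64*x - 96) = (x + 7/2)/(x^2 - 8*x + 16)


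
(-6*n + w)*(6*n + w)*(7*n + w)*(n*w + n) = -252*n^4*w - 252*n^4 - 36*n^3*w^2 - 36*n^3*w + 7*n^2*w^3 + 7*n^2*w^2 + n*w^4 + n*w^3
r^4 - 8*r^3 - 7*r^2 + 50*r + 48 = (r - 8)*(r - 3)*(r + 1)*(r + 2)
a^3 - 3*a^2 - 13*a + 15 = (a - 5)*(a - 1)*(a + 3)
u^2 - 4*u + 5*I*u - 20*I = (u - 4)*(u + 5*I)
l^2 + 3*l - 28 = (l - 4)*(l + 7)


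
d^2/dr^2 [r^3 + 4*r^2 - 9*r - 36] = 6*r + 8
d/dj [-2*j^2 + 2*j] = 2 - 4*j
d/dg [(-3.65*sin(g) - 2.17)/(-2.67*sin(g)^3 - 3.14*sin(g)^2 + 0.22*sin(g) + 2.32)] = (-28.24585*sin(g) + 4.87275*sin(3*g) + 14.42135*cos(2*g) - 22.41195)*cos(g)/(2.67*sin(g)^3 + 3.14*sin(g)^2 - 0.22*sin(g) - 2.32)^2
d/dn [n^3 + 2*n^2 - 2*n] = 3*n^2 + 4*n - 2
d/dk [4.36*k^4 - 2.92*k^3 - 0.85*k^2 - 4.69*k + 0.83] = 17.44*k^3 - 8.76*k^2 - 1.7*k - 4.69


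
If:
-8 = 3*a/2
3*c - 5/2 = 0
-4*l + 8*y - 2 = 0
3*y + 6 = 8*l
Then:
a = -16/3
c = 5/6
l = 27/26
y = 10/13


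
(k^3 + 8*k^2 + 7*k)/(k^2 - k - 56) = k*(k + 1)/(k - 8)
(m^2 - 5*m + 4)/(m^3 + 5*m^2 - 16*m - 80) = (m - 1)/(m^2 + 9*m + 20)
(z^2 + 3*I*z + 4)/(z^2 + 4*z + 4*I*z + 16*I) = (z - I)/(z + 4)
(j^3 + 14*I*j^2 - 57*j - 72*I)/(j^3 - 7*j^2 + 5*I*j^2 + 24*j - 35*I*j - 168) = (j^2 + 6*I*j - 9)/(j^2 - j*(7 + 3*I) + 21*I)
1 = 1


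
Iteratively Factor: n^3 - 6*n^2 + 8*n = (n - 2)*(n^2 - 4*n) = n*(n - 2)*(n - 4)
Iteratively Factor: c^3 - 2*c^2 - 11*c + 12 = (c - 4)*(c^2 + 2*c - 3) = (c - 4)*(c - 1)*(c + 3)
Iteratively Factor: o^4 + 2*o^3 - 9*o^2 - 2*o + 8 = (o - 2)*(o^3 + 4*o^2 - o - 4) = (o - 2)*(o + 4)*(o^2 - 1) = (o - 2)*(o + 1)*(o + 4)*(o - 1)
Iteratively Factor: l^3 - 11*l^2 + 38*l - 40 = (l - 5)*(l^2 - 6*l + 8) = (l - 5)*(l - 2)*(l - 4)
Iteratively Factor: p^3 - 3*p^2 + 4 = (p + 1)*(p^2 - 4*p + 4) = (p - 2)*(p + 1)*(p - 2)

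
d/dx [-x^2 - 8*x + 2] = -2*x - 8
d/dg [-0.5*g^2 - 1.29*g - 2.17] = -1.0*g - 1.29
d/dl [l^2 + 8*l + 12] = 2*l + 8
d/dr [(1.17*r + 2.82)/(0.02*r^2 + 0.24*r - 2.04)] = (0.0234*r^2 + 0.2808*r - (0.04*r + 0.24)*(1.17*r + 2.82) - 2.3868)/(0.02*r^2 + 0.24*r - 2.04)^2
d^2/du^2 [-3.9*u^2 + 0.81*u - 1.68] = -7.80000000000000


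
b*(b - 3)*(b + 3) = b^3 - 9*b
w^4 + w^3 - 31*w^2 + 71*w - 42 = (w - 3)*(w - 2)*(w - 1)*(w + 7)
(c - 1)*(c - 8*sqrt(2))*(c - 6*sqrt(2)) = c^3 - 14*sqrt(2)*c^2 - c^2 + 14*sqrt(2)*c + 96*c - 96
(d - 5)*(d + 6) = d^2 + d - 30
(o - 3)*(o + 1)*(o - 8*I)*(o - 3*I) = o^4 - 2*o^3 - 11*I*o^3 - 27*o^2 + 22*I*o^2 + 48*o + 33*I*o + 72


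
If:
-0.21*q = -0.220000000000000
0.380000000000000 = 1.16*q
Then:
No Solution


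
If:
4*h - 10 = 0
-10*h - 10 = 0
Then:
No Solution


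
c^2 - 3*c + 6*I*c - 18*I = (c - 3)*(c + 6*I)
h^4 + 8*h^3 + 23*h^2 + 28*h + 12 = (h + 1)*(h + 2)^2*(h + 3)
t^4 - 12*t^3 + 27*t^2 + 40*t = t*(t - 8)*(t - 5)*(t + 1)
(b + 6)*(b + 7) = b^2 + 13*b + 42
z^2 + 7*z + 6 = (z + 1)*(z + 6)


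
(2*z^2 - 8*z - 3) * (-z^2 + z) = -2*z^4 + 10*z^3 - 5*z^2 - 3*z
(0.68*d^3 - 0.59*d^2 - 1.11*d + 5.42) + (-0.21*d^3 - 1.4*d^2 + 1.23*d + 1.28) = 0.47*d^3 - 1.99*d^2 + 0.12*d + 6.7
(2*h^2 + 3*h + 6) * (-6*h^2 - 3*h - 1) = -12*h^4 - 24*h^3 - 47*h^2 - 21*h - 6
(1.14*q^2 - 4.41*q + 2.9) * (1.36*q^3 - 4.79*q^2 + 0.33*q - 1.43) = 1.5504*q^5 - 11.4582*q^4 + 25.4441*q^3 - 16.9765*q^2 + 7.2633*q - 4.147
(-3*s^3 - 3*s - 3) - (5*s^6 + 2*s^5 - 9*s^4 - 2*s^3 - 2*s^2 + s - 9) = -5*s^6 - 2*s^5 + 9*s^4 - s^3 + 2*s^2 - 4*s + 6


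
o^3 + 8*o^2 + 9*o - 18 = (o - 1)*(o + 3)*(o + 6)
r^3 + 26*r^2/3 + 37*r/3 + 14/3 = (r + 2/3)*(r + 1)*(r + 7)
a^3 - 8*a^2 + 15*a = a*(a - 5)*(a - 3)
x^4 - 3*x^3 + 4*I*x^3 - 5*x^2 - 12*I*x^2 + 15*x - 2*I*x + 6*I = (x - 3)*(x + I)^2*(x + 2*I)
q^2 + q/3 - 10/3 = (q - 5/3)*(q + 2)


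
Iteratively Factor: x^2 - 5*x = (x)*(x - 5)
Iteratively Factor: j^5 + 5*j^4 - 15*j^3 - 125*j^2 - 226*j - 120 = (j + 2)*(j^4 + 3*j^3 - 21*j^2 - 83*j - 60) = (j + 1)*(j + 2)*(j^3 + 2*j^2 - 23*j - 60) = (j - 5)*(j + 1)*(j + 2)*(j^2 + 7*j + 12) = (j - 5)*(j + 1)*(j + 2)*(j + 3)*(j + 4)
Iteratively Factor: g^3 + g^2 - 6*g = (g - 2)*(g^2 + 3*g) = g*(g - 2)*(g + 3)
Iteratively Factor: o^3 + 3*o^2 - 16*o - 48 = (o + 3)*(o^2 - 16) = (o - 4)*(o + 3)*(o + 4)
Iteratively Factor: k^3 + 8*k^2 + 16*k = (k + 4)*(k^2 + 4*k) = k*(k + 4)*(k + 4)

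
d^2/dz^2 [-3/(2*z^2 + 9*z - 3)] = 6*(4*z^2 + 18*z - (4*z + 9)^2 - 6)/(2*z^2 + 9*z - 3)^3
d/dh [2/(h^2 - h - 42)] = 2*(1 - 2*h)/(-h^2 + h + 42)^2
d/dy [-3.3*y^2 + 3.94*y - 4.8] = 3.94 - 6.6*y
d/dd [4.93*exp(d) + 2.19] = 4.93*exp(d)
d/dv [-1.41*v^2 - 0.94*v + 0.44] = -2.82*v - 0.94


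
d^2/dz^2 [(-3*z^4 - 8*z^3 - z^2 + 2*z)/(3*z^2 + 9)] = 2*(-3*z^6 - 27*z^4 + 26*z^3 - 153*z^2 - 234*z - 9)/(3*(z^6 + 9*z^4 + 27*z^2 + 27))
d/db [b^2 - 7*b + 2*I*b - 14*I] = 2*b - 7 + 2*I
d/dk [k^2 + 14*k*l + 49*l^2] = 2*k + 14*l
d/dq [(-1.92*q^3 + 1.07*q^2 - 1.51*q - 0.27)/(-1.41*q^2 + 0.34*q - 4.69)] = (2.7072*q^4 - 1.3056*q^3 + 25.2491*q^2 - 10.798*q + 7.1737)/(1.9881*q^4 - 0.9588*q^3 + 13.3414*q^2 - 3.1892*q + 21.9961)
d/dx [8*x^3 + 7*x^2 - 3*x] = 24*x^2 + 14*x - 3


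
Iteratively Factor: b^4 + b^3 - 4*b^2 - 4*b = (b - 2)*(b^3 + 3*b^2 + 2*b) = b*(b - 2)*(b^2 + 3*b + 2) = b*(b - 2)*(b + 1)*(b + 2)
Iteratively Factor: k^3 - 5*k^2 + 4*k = (k - 4)*(k^2 - k) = k*(k - 4)*(k - 1)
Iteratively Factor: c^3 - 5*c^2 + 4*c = (c - 4)*(c^2 - c) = (c - 4)*(c - 1)*(c)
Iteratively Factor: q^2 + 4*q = (q)*(q + 4)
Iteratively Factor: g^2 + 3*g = (g + 3)*(g)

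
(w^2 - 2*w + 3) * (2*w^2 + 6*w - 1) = 2*w^4 + 2*w^3 - 7*w^2 + 20*w - 3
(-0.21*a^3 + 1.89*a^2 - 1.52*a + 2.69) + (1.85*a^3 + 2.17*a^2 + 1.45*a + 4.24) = 1.64*a^3 + 4.06*a^2 - 0.0700000000000001*a + 6.93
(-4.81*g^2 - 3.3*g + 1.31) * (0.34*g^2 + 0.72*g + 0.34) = -1.6354*g^4 - 4.5852*g^3 - 3.566*g^2 - 0.1788*g + 0.4454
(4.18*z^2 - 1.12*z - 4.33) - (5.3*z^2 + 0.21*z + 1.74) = -1.12*z^2 - 1.33*z - 6.07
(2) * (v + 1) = 2*v + 2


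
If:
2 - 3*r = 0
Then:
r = 2/3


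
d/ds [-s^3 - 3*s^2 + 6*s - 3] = -3*s^2 - 6*s + 6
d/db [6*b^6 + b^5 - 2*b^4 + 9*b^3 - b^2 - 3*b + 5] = 36*b^5 + 5*b^4 - 8*b^3 + 27*b^2 - 2*b - 3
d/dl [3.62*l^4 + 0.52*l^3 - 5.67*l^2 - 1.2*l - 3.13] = 14.48*l^3 + 1.56*l^2 - 11.34*l - 1.2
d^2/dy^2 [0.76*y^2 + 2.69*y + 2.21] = 1.52000000000000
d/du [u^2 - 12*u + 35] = 2*u - 12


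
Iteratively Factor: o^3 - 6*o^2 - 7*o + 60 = (o + 3)*(o^2 - 9*o + 20) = (o - 5)*(o + 3)*(o - 4)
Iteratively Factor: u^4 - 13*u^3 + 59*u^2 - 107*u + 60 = (u - 5)*(u^3 - 8*u^2 + 19*u - 12) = (u - 5)*(u - 4)*(u^2 - 4*u + 3) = (u - 5)*(u - 4)*(u - 3)*(u - 1)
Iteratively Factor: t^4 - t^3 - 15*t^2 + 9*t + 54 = (t - 3)*(t^3 + 2*t^2 - 9*t - 18) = (t - 3)*(t + 2)*(t^2 - 9) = (t - 3)^2*(t + 2)*(t + 3)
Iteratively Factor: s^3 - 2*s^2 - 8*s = (s + 2)*(s^2 - 4*s) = (s - 4)*(s + 2)*(s)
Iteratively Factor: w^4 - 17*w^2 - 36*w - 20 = (w + 2)*(w^3 - 2*w^2 - 13*w - 10) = (w + 2)^2*(w^2 - 4*w - 5) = (w - 5)*(w + 2)^2*(w + 1)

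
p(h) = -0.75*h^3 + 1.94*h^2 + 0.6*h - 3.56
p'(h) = -2.25*h^2 + 3.88*h + 0.6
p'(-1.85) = -14.28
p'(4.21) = -22.94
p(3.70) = -12.77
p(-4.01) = 73.59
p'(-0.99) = -5.45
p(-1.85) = 6.72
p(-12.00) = 1564.60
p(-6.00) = 224.68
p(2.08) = -0.67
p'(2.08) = -1.06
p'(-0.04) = 0.44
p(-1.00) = -1.47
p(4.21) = -22.61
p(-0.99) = -1.52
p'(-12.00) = -369.96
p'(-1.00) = -5.53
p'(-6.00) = -103.68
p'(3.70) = -15.85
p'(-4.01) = -51.14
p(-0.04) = -3.58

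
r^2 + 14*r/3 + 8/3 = (r + 2/3)*(r + 4)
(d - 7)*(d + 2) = d^2 - 5*d - 14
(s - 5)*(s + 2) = s^2 - 3*s - 10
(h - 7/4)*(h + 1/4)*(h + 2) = h^3 + h^2/2 - 55*h/16 - 7/8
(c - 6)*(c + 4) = c^2 - 2*c - 24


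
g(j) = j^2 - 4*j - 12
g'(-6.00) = -16.00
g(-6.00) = 48.00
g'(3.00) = 2.00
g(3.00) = -15.00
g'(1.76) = -0.48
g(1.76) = -15.94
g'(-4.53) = -13.06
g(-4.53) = 26.64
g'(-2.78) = -9.56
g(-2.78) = 6.85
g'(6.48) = 8.96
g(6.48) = 4.07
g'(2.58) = 1.16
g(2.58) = -15.66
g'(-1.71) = -7.42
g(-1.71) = -2.24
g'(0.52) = -2.96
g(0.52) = -13.81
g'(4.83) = 5.66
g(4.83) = -7.99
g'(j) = 2*j - 4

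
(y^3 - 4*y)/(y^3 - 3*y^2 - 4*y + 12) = y/(y - 3)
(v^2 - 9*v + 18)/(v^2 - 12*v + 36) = (v - 3)/(v - 6)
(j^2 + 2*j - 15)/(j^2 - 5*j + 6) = (j + 5)/(j - 2)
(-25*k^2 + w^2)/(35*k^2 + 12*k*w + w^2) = (-5*k + w)/(7*k + w)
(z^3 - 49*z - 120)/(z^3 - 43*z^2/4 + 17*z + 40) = 4*(z^2 + 8*z + 15)/(4*z^2 - 11*z - 20)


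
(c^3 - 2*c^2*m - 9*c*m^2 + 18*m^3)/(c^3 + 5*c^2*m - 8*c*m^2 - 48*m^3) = (c^2 + c*m - 6*m^2)/(c^2 + 8*c*m + 16*m^2)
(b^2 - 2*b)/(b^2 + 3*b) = (b - 2)/(b + 3)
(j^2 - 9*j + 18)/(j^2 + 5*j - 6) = (j^2 - 9*j + 18)/(j^2 + 5*j - 6)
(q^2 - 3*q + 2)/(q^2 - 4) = (q - 1)/(q + 2)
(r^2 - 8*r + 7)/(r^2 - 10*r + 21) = (r - 1)/(r - 3)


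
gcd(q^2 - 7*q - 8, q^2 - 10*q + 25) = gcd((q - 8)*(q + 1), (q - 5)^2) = 1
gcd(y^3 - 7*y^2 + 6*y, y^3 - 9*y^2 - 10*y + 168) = y - 6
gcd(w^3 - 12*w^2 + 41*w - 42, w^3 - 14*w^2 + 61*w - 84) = w^2 - 10*w + 21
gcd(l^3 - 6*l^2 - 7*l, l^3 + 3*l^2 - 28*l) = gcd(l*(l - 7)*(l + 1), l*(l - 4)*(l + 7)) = l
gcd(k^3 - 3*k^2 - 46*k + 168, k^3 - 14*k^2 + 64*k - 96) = k^2 - 10*k + 24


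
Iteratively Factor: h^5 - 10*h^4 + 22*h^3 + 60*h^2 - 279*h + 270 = (h - 2)*(h^4 - 8*h^3 + 6*h^2 + 72*h - 135) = (h - 2)*(h + 3)*(h^3 - 11*h^2 + 39*h - 45) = (h - 3)*(h - 2)*(h + 3)*(h^2 - 8*h + 15) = (h - 3)^2*(h - 2)*(h + 3)*(h - 5)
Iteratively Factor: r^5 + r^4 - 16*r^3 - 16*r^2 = (r + 4)*(r^4 - 3*r^3 - 4*r^2) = (r + 1)*(r + 4)*(r^3 - 4*r^2) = (r - 4)*(r + 1)*(r + 4)*(r^2) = r*(r - 4)*(r + 1)*(r + 4)*(r)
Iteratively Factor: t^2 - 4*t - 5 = (t - 5)*(t + 1)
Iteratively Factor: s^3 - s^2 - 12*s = (s - 4)*(s^2 + 3*s) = s*(s - 4)*(s + 3)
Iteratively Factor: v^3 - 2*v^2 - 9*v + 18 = (v - 3)*(v^2 + v - 6) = (v - 3)*(v - 2)*(v + 3)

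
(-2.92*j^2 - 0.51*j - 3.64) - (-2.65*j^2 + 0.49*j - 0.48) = -0.27*j^2 - 1.0*j - 3.16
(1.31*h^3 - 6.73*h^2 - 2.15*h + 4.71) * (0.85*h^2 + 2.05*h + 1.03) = 1.1135*h^5 - 3.035*h^4 - 14.2747*h^3 - 7.3359*h^2 + 7.441*h + 4.8513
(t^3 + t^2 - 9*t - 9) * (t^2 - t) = t^5 - 10*t^3 + 9*t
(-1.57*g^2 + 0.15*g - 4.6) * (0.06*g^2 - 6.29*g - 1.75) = -0.0942*g^4 + 9.8843*g^3 + 1.528*g^2 + 28.6715*g + 8.05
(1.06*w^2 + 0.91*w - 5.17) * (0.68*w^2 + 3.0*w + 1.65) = 0.7208*w^4 + 3.7988*w^3 + 0.9634*w^2 - 14.0085*w - 8.5305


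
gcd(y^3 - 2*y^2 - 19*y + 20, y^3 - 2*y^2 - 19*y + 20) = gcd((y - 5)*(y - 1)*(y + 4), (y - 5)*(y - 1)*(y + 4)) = y^3 - 2*y^2 - 19*y + 20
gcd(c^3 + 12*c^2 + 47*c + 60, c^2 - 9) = c + 3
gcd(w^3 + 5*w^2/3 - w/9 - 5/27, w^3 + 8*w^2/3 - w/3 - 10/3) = w + 5/3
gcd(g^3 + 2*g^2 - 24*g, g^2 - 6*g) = g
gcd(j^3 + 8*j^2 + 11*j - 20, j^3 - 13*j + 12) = j^2 + 3*j - 4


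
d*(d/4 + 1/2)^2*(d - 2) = d^4/16 + d^3/8 - d^2/4 - d/2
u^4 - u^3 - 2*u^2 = u^2*(u - 2)*(u + 1)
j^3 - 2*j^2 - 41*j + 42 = (j - 7)*(j - 1)*(j + 6)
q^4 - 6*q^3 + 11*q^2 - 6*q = q*(q - 3)*(q - 2)*(q - 1)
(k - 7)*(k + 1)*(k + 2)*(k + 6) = k^4 + 2*k^3 - 43*k^2 - 128*k - 84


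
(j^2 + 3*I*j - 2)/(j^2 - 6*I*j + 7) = (j + 2*I)/(j - 7*I)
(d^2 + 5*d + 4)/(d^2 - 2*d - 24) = (d + 1)/(d - 6)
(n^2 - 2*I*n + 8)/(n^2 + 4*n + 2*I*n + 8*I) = (n - 4*I)/(n + 4)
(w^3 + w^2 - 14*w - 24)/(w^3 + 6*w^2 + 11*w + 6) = (w - 4)/(w + 1)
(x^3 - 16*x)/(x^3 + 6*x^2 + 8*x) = (x - 4)/(x + 2)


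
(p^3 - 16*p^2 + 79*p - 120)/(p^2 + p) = (p^3 - 16*p^2 + 79*p - 120)/(p*(p + 1))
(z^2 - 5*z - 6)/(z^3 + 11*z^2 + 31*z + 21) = (z - 6)/(z^2 + 10*z + 21)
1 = 1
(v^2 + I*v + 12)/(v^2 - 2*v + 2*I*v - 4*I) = (v^2 + I*v + 12)/(v^2 + 2*v*(-1 + I) - 4*I)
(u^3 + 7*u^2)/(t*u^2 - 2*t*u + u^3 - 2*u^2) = u*(u + 7)/(t*u - 2*t + u^2 - 2*u)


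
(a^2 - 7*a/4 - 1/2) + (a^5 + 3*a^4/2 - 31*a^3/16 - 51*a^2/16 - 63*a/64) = a^5 + 3*a^4/2 - 31*a^3/16 - 35*a^2/16 - 175*a/64 - 1/2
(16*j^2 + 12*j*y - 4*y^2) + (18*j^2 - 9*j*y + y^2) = 34*j^2 + 3*j*y - 3*y^2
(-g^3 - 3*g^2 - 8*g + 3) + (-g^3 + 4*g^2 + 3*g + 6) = -2*g^3 + g^2 - 5*g + 9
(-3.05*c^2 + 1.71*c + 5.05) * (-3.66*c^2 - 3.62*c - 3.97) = 11.163*c^4 + 4.7824*c^3 - 12.5647*c^2 - 25.0697*c - 20.0485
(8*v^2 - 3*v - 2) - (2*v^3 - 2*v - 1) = -2*v^3 + 8*v^2 - v - 1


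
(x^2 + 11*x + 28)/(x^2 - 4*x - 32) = (x + 7)/(x - 8)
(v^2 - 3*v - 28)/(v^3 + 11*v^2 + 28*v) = (v - 7)/(v*(v + 7))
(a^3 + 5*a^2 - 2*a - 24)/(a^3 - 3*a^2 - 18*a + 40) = (a + 3)/(a - 5)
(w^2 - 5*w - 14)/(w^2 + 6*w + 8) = (w - 7)/(w + 4)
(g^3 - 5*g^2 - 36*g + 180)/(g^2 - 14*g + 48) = (g^2 + g - 30)/(g - 8)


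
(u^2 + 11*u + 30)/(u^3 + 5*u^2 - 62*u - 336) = (u + 5)/(u^2 - u - 56)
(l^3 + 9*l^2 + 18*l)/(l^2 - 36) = l*(l + 3)/(l - 6)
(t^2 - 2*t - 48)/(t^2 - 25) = (t^2 - 2*t - 48)/(t^2 - 25)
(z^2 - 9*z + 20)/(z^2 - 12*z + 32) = (z - 5)/(z - 8)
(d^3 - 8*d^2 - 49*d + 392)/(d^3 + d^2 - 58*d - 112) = (d - 7)/(d + 2)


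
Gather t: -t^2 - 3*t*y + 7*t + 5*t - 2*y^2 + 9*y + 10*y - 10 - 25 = -t^2 + t*(12 - 3*y) - 2*y^2 + 19*y - 35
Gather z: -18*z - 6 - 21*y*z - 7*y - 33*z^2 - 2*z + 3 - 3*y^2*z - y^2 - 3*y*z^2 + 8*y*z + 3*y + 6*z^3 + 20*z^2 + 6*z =-y^2 - 4*y + 6*z^3 + z^2*(-3*y - 13) + z*(-3*y^2 - 13*y - 14) - 3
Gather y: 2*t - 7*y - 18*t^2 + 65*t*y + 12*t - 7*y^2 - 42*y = -18*t^2 + 14*t - 7*y^2 + y*(65*t - 49)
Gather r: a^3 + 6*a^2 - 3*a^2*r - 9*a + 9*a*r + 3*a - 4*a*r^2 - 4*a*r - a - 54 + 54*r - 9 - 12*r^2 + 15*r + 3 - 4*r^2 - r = a^3 + 6*a^2 - 7*a + r^2*(-4*a - 16) + r*(-3*a^2 + 5*a + 68) - 60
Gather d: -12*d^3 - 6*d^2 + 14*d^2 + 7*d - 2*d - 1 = -12*d^3 + 8*d^2 + 5*d - 1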